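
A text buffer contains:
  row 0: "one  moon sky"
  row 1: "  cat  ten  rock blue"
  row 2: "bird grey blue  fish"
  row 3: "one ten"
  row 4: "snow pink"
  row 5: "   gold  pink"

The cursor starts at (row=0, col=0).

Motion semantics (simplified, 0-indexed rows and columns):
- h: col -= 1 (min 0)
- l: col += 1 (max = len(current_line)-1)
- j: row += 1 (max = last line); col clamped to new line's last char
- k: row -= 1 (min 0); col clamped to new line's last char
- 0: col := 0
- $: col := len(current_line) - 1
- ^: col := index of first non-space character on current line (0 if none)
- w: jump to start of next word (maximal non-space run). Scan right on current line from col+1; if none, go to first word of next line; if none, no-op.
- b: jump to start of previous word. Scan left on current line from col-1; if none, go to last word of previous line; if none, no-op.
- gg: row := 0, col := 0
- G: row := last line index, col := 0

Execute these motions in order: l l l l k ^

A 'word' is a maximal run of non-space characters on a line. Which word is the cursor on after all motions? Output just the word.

After 1 (l): row=0 col=1 char='n'
After 2 (l): row=0 col=2 char='e'
After 3 (l): row=0 col=3 char='_'
After 4 (l): row=0 col=4 char='_'
After 5 (k): row=0 col=4 char='_'
After 6 (^): row=0 col=0 char='o'

Answer: one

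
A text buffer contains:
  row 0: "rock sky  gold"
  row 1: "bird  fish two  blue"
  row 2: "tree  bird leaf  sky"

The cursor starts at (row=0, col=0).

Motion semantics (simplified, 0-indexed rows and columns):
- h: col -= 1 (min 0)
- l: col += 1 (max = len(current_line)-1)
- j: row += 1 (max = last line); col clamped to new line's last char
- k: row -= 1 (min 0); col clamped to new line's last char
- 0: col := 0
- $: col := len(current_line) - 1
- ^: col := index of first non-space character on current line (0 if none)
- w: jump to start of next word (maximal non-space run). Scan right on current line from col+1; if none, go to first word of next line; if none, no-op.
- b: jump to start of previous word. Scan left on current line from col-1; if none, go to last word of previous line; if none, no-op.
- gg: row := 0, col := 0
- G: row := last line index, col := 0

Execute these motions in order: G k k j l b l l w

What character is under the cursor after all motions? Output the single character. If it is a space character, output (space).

After 1 (G): row=2 col=0 char='t'
After 2 (k): row=1 col=0 char='b'
After 3 (k): row=0 col=0 char='r'
After 4 (j): row=1 col=0 char='b'
After 5 (l): row=1 col=1 char='i'
After 6 (b): row=1 col=0 char='b'
After 7 (l): row=1 col=1 char='i'
After 8 (l): row=1 col=2 char='r'
After 9 (w): row=1 col=6 char='f'

Answer: f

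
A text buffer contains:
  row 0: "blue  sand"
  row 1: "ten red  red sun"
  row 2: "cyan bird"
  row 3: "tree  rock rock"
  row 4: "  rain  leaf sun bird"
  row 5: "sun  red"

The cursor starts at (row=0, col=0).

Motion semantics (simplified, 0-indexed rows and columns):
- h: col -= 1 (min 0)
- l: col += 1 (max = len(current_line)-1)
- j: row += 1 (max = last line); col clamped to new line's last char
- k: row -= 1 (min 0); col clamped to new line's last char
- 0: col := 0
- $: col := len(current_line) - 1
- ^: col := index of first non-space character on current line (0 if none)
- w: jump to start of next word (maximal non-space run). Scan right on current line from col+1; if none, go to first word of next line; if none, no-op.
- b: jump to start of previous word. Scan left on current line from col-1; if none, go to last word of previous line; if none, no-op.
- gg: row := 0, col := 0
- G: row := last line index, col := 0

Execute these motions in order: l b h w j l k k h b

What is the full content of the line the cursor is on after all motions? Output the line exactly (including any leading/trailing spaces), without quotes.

After 1 (l): row=0 col=1 char='l'
After 2 (b): row=0 col=0 char='b'
After 3 (h): row=0 col=0 char='b'
After 4 (w): row=0 col=6 char='s'
After 5 (j): row=1 col=6 char='d'
After 6 (l): row=1 col=7 char='_'
After 7 (k): row=0 col=7 char='a'
After 8 (k): row=0 col=7 char='a'
After 9 (h): row=0 col=6 char='s'
After 10 (b): row=0 col=0 char='b'

Answer: blue  sand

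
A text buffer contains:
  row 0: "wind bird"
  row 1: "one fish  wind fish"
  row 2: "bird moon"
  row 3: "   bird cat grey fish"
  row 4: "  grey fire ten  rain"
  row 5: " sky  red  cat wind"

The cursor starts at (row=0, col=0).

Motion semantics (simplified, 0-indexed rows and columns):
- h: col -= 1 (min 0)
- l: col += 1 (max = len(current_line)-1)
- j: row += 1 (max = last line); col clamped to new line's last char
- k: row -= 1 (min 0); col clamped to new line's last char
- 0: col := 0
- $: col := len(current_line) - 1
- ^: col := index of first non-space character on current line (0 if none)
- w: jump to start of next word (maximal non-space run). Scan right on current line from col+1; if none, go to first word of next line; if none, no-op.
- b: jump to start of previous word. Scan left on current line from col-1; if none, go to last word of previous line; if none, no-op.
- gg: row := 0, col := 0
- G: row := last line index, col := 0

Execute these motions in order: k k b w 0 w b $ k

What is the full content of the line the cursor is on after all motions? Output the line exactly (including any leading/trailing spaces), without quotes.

Answer: wind bird

Derivation:
After 1 (k): row=0 col=0 char='w'
After 2 (k): row=0 col=0 char='w'
After 3 (b): row=0 col=0 char='w'
After 4 (w): row=0 col=5 char='b'
After 5 (0): row=0 col=0 char='w'
After 6 (w): row=0 col=5 char='b'
After 7 (b): row=0 col=0 char='w'
After 8 ($): row=0 col=8 char='d'
After 9 (k): row=0 col=8 char='d'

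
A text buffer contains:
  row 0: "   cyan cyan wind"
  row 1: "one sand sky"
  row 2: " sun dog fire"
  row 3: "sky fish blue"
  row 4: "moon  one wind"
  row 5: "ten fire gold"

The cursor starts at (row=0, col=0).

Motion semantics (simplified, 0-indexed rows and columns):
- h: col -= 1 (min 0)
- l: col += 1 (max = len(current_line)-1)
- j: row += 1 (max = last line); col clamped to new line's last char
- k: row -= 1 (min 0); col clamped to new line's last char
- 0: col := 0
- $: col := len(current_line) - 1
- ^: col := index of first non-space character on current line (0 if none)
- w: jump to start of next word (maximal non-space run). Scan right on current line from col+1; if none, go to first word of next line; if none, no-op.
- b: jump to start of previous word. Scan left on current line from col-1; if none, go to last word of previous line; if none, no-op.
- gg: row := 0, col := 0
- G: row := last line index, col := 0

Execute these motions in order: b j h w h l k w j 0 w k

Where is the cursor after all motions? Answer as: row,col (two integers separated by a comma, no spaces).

After 1 (b): row=0 col=0 char='_'
After 2 (j): row=1 col=0 char='o'
After 3 (h): row=1 col=0 char='o'
After 4 (w): row=1 col=4 char='s'
After 5 (h): row=1 col=3 char='_'
After 6 (l): row=1 col=4 char='s'
After 7 (k): row=0 col=4 char='y'
After 8 (w): row=0 col=8 char='c'
After 9 (j): row=1 col=8 char='_'
After 10 (0): row=1 col=0 char='o'
After 11 (w): row=1 col=4 char='s'
After 12 (k): row=0 col=4 char='y'

Answer: 0,4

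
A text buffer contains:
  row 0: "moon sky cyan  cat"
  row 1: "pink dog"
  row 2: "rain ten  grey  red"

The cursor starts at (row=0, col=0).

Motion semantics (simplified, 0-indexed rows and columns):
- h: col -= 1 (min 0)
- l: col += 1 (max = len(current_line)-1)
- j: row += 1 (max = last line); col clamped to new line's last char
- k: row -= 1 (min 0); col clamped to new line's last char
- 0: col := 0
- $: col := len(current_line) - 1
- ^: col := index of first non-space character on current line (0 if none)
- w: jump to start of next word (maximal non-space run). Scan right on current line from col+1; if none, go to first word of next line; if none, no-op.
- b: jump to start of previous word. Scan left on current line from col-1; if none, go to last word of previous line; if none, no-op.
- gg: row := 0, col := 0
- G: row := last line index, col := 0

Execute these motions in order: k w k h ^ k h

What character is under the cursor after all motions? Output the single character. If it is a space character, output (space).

After 1 (k): row=0 col=0 char='m'
After 2 (w): row=0 col=5 char='s'
After 3 (k): row=0 col=5 char='s'
After 4 (h): row=0 col=4 char='_'
After 5 (^): row=0 col=0 char='m'
After 6 (k): row=0 col=0 char='m'
After 7 (h): row=0 col=0 char='m'

Answer: m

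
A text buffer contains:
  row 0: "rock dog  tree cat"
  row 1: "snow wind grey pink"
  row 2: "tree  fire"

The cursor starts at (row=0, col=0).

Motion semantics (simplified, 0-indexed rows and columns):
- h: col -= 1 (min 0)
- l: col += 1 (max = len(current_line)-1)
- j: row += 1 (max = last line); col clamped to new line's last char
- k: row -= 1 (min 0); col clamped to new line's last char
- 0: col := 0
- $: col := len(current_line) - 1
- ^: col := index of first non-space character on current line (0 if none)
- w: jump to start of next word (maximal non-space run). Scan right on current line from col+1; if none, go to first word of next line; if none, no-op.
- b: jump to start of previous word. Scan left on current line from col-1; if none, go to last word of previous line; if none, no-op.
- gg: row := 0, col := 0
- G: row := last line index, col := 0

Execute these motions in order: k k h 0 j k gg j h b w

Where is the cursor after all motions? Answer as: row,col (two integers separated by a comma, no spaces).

Answer: 1,0

Derivation:
After 1 (k): row=0 col=0 char='r'
After 2 (k): row=0 col=0 char='r'
After 3 (h): row=0 col=0 char='r'
After 4 (0): row=0 col=0 char='r'
After 5 (j): row=1 col=0 char='s'
After 6 (k): row=0 col=0 char='r'
After 7 (gg): row=0 col=0 char='r'
After 8 (j): row=1 col=0 char='s'
After 9 (h): row=1 col=0 char='s'
After 10 (b): row=0 col=15 char='c'
After 11 (w): row=1 col=0 char='s'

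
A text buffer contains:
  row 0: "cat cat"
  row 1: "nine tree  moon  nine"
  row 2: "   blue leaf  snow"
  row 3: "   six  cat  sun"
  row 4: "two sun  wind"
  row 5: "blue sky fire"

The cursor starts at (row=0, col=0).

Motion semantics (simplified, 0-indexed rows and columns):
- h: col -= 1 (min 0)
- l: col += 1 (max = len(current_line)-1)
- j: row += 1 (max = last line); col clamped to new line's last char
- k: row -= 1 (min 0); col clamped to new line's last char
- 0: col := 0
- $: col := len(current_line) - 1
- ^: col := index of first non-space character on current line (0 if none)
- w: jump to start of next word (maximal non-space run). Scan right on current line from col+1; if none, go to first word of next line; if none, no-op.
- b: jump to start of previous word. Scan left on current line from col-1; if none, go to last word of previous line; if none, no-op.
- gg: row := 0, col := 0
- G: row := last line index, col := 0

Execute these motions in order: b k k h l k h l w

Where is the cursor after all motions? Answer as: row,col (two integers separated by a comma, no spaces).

After 1 (b): row=0 col=0 char='c'
After 2 (k): row=0 col=0 char='c'
After 3 (k): row=0 col=0 char='c'
After 4 (h): row=0 col=0 char='c'
After 5 (l): row=0 col=1 char='a'
After 6 (k): row=0 col=1 char='a'
After 7 (h): row=0 col=0 char='c'
After 8 (l): row=0 col=1 char='a'
After 9 (w): row=0 col=4 char='c'

Answer: 0,4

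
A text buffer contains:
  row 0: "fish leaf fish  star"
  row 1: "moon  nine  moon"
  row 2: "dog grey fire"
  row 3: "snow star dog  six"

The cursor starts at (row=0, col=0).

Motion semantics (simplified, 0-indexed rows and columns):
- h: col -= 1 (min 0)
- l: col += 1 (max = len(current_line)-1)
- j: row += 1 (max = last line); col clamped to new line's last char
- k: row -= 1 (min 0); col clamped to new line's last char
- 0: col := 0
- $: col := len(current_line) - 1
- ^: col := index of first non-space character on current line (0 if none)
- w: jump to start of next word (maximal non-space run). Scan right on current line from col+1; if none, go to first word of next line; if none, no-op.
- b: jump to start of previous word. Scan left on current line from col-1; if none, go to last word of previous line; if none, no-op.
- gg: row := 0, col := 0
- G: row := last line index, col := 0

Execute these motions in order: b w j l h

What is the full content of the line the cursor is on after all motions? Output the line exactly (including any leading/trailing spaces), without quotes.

Answer: moon  nine  moon

Derivation:
After 1 (b): row=0 col=0 char='f'
After 2 (w): row=0 col=5 char='l'
After 3 (j): row=1 col=5 char='_'
After 4 (l): row=1 col=6 char='n'
After 5 (h): row=1 col=5 char='_'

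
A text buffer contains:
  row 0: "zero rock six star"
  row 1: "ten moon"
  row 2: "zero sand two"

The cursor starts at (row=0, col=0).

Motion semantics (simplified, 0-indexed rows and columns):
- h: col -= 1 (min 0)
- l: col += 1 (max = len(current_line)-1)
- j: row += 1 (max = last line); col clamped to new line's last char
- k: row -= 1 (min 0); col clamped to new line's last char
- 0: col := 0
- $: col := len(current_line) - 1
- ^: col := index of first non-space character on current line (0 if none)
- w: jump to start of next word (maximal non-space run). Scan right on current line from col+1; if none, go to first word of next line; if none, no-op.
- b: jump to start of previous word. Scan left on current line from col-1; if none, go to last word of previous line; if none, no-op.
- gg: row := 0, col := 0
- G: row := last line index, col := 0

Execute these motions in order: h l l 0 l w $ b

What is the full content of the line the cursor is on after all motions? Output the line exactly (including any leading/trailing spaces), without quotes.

After 1 (h): row=0 col=0 char='z'
After 2 (l): row=0 col=1 char='e'
After 3 (l): row=0 col=2 char='r'
After 4 (0): row=0 col=0 char='z'
After 5 (l): row=0 col=1 char='e'
After 6 (w): row=0 col=5 char='r'
After 7 ($): row=0 col=17 char='r'
After 8 (b): row=0 col=14 char='s'

Answer: zero rock six star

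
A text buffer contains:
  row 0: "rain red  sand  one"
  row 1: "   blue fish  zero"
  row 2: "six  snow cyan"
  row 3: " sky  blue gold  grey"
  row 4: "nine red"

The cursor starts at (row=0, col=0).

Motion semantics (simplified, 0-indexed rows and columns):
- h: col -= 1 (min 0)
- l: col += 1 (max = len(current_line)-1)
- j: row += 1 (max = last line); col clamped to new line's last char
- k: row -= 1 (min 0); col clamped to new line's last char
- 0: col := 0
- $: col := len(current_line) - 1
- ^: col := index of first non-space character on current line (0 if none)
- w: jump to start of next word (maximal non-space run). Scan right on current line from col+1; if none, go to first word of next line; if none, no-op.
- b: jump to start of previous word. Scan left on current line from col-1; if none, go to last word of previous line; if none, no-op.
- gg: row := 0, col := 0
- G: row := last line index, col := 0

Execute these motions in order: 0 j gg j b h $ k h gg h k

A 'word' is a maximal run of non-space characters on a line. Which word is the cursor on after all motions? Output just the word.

After 1 (0): row=0 col=0 char='r'
After 2 (j): row=1 col=0 char='_'
After 3 (gg): row=0 col=0 char='r'
After 4 (j): row=1 col=0 char='_'
After 5 (b): row=0 col=16 char='o'
After 6 (h): row=0 col=15 char='_'
After 7 ($): row=0 col=18 char='e'
After 8 (k): row=0 col=18 char='e'
After 9 (h): row=0 col=17 char='n'
After 10 (gg): row=0 col=0 char='r'
After 11 (h): row=0 col=0 char='r'
After 12 (k): row=0 col=0 char='r'

Answer: rain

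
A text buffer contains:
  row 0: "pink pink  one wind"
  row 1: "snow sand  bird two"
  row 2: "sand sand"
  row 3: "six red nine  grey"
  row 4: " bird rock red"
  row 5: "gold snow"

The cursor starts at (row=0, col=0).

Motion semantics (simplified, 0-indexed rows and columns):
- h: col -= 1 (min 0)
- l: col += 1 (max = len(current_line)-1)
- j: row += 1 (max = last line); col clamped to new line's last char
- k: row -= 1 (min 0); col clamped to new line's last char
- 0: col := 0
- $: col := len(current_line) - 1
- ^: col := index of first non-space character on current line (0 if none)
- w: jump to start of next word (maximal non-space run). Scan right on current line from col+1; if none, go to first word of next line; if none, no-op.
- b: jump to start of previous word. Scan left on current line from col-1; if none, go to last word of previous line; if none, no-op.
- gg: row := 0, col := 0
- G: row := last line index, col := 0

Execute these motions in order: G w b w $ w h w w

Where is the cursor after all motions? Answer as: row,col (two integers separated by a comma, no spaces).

After 1 (G): row=5 col=0 char='g'
After 2 (w): row=5 col=5 char='s'
After 3 (b): row=5 col=0 char='g'
After 4 (w): row=5 col=5 char='s'
After 5 ($): row=5 col=8 char='w'
After 6 (w): row=5 col=8 char='w'
After 7 (h): row=5 col=7 char='o'
After 8 (w): row=5 col=7 char='o'
After 9 (w): row=5 col=7 char='o'

Answer: 5,7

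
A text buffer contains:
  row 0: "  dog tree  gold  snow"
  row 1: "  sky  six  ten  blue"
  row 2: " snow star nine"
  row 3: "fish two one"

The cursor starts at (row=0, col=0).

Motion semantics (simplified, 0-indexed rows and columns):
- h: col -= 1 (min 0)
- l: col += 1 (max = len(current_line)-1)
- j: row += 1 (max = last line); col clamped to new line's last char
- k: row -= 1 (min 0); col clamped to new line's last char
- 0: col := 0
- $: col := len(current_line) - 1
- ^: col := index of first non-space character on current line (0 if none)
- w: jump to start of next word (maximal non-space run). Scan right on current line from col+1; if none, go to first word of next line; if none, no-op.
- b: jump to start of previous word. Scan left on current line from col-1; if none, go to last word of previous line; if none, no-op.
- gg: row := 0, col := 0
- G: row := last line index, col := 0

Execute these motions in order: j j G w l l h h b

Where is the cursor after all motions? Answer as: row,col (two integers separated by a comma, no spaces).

After 1 (j): row=1 col=0 char='_'
After 2 (j): row=2 col=0 char='_'
After 3 (G): row=3 col=0 char='f'
After 4 (w): row=3 col=5 char='t'
After 5 (l): row=3 col=6 char='w'
After 6 (l): row=3 col=7 char='o'
After 7 (h): row=3 col=6 char='w'
After 8 (h): row=3 col=5 char='t'
After 9 (b): row=3 col=0 char='f'

Answer: 3,0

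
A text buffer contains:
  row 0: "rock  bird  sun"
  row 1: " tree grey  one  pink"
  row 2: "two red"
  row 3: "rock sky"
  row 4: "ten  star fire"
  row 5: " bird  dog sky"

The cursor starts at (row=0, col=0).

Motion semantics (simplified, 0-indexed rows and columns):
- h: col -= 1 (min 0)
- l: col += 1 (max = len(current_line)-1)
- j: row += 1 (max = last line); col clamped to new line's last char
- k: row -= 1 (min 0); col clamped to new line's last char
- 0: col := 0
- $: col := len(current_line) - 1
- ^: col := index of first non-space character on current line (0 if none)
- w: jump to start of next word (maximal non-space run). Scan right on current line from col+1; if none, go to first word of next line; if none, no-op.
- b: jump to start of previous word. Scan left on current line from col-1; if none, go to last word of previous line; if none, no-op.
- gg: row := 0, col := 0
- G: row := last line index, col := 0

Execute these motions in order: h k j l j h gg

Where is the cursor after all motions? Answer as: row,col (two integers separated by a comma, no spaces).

Answer: 0,0

Derivation:
After 1 (h): row=0 col=0 char='r'
After 2 (k): row=0 col=0 char='r'
After 3 (j): row=1 col=0 char='_'
After 4 (l): row=1 col=1 char='t'
After 5 (j): row=2 col=1 char='w'
After 6 (h): row=2 col=0 char='t'
After 7 (gg): row=0 col=0 char='r'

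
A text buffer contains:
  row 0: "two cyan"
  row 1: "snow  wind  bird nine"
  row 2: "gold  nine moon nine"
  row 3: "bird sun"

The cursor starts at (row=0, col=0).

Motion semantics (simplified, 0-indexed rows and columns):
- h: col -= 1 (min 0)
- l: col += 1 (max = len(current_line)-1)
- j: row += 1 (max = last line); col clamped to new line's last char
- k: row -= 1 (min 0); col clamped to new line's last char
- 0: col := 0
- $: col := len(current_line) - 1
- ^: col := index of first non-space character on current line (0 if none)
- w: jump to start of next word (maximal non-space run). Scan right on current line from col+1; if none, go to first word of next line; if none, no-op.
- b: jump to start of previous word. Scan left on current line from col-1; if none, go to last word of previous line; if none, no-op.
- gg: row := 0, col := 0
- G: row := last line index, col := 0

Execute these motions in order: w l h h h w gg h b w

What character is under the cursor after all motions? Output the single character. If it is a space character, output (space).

After 1 (w): row=0 col=4 char='c'
After 2 (l): row=0 col=5 char='y'
After 3 (h): row=0 col=4 char='c'
After 4 (h): row=0 col=3 char='_'
After 5 (h): row=0 col=2 char='o'
After 6 (w): row=0 col=4 char='c'
After 7 (gg): row=0 col=0 char='t'
After 8 (h): row=0 col=0 char='t'
After 9 (b): row=0 col=0 char='t'
After 10 (w): row=0 col=4 char='c'

Answer: c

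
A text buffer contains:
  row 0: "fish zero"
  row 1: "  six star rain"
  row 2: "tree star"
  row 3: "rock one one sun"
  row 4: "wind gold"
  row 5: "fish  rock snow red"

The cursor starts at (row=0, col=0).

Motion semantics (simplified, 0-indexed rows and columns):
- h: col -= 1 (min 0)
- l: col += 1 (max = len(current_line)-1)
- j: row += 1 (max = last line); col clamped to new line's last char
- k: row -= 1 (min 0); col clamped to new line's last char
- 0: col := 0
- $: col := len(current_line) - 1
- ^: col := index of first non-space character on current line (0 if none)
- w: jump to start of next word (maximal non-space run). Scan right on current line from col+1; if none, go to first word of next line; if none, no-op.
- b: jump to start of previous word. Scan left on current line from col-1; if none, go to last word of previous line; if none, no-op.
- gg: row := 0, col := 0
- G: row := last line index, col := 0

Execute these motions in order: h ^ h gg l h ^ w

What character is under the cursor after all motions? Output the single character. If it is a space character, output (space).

After 1 (h): row=0 col=0 char='f'
After 2 (^): row=0 col=0 char='f'
After 3 (h): row=0 col=0 char='f'
After 4 (gg): row=0 col=0 char='f'
After 5 (l): row=0 col=1 char='i'
After 6 (h): row=0 col=0 char='f'
After 7 (^): row=0 col=0 char='f'
After 8 (w): row=0 col=5 char='z'

Answer: z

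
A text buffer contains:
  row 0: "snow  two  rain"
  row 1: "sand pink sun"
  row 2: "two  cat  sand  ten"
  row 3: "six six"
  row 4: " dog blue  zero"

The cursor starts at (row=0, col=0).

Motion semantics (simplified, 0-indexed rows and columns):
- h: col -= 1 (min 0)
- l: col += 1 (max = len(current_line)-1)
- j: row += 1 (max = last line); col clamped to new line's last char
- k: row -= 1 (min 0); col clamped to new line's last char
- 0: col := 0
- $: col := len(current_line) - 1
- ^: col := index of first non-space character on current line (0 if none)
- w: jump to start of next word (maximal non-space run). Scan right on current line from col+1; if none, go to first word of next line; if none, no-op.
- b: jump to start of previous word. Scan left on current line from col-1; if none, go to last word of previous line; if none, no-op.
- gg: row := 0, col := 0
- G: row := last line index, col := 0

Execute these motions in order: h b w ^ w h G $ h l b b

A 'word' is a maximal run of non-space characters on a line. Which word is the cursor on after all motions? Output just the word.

After 1 (h): row=0 col=0 char='s'
After 2 (b): row=0 col=0 char='s'
After 3 (w): row=0 col=6 char='t'
After 4 (^): row=0 col=0 char='s'
After 5 (w): row=0 col=6 char='t'
After 6 (h): row=0 col=5 char='_'
After 7 (G): row=4 col=0 char='_'
After 8 ($): row=4 col=14 char='o'
After 9 (h): row=4 col=13 char='r'
After 10 (l): row=4 col=14 char='o'
After 11 (b): row=4 col=11 char='z'
After 12 (b): row=4 col=5 char='b'

Answer: blue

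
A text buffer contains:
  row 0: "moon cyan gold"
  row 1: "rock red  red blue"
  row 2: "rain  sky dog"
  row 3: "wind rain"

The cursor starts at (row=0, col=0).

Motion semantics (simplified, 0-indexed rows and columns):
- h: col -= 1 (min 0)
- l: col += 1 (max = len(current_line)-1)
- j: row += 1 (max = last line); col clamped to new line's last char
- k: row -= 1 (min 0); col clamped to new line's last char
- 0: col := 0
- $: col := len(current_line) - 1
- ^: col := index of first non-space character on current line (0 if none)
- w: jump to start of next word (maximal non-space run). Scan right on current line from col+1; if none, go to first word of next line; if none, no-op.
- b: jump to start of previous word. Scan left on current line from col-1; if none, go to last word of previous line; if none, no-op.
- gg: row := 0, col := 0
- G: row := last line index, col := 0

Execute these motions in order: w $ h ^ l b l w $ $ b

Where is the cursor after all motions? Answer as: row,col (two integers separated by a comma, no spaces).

Answer: 0,10

Derivation:
After 1 (w): row=0 col=5 char='c'
After 2 ($): row=0 col=13 char='d'
After 3 (h): row=0 col=12 char='l'
After 4 (^): row=0 col=0 char='m'
After 5 (l): row=0 col=1 char='o'
After 6 (b): row=0 col=0 char='m'
After 7 (l): row=0 col=1 char='o'
After 8 (w): row=0 col=5 char='c'
After 9 ($): row=0 col=13 char='d'
After 10 ($): row=0 col=13 char='d'
After 11 (b): row=0 col=10 char='g'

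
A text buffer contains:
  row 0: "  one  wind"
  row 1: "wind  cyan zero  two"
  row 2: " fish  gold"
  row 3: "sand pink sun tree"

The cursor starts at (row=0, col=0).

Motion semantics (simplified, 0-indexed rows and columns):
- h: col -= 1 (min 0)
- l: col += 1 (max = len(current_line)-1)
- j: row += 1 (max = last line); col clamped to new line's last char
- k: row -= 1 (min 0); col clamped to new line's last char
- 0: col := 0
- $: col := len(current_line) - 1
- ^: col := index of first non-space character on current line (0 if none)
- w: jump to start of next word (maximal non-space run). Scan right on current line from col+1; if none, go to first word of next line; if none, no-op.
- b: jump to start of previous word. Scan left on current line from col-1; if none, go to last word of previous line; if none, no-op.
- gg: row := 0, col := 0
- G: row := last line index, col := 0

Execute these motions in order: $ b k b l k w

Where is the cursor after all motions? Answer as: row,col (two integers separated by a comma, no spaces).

After 1 ($): row=0 col=10 char='d'
After 2 (b): row=0 col=7 char='w'
After 3 (k): row=0 col=7 char='w'
After 4 (b): row=0 col=2 char='o'
After 5 (l): row=0 col=3 char='n'
After 6 (k): row=0 col=3 char='n'
After 7 (w): row=0 col=7 char='w'

Answer: 0,7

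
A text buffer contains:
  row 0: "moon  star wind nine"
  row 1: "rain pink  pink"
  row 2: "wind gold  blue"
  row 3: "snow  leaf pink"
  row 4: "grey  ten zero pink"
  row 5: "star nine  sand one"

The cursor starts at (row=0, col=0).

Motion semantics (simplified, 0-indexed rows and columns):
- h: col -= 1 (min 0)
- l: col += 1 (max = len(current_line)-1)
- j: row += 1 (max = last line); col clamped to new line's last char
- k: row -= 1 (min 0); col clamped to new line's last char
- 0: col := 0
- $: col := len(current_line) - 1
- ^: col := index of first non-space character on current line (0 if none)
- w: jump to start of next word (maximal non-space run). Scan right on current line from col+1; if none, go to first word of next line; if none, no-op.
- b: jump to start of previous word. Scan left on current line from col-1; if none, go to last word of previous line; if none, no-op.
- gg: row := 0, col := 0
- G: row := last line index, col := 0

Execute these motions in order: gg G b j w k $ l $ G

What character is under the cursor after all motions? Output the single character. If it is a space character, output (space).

Answer: s

Derivation:
After 1 (gg): row=0 col=0 char='m'
After 2 (G): row=5 col=0 char='s'
After 3 (b): row=4 col=15 char='p'
After 4 (j): row=5 col=15 char='_'
After 5 (w): row=5 col=16 char='o'
After 6 (k): row=4 col=16 char='i'
After 7 ($): row=4 col=18 char='k'
After 8 (l): row=4 col=18 char='k'
After 9 ($): row=4 col=18 char='k'
After 10 (G): row=5 col=0 char='s'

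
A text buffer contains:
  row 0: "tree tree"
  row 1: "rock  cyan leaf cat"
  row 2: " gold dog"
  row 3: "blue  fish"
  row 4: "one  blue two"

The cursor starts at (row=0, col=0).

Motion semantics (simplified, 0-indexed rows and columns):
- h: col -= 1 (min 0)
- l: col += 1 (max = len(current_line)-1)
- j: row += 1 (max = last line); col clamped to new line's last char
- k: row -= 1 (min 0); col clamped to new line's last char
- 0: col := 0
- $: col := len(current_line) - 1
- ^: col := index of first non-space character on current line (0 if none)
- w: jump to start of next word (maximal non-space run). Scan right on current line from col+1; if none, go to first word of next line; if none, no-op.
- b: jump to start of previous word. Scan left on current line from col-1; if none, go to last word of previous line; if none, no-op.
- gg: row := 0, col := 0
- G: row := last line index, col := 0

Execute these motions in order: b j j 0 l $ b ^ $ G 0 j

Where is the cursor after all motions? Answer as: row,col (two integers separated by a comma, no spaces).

After 1 (b): row=0 col=0 char='t'
After 2 (j): row=1 col=0 char='r'
After 3 (j): row=2 col=0 char='_'
After 4 (0): row=2 col=0 char='_'
After 5 (l): row=2 col=1 char='g'
After 6 ($): row=2 col=8 char='g'
After 7 (b): row=2 col=6 char='d'
After 8 (^): row=2 col=1 char='g'
After 9 ($): row=2 col=8 char='g'
After 10 (G): row=4 col=0 char='o'
After 11 (0): row=4 col=0 char='o'
After 12 (j): row=4 col=0 char='o'

Answer: 4,0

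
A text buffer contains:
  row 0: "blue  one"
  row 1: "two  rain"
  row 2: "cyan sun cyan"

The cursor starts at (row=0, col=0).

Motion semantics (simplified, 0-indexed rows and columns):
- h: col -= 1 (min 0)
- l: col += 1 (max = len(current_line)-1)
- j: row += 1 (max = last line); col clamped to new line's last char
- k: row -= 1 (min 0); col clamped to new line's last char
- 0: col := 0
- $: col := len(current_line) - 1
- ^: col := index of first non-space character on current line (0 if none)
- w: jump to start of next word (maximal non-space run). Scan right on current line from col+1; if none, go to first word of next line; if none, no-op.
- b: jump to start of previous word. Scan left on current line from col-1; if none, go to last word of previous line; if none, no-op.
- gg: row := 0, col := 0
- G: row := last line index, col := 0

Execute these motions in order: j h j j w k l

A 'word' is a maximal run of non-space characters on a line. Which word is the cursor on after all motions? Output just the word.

After 1 (j): row=1 col=0 char='t'
After 2 (h): row=1 col=0 char='t'
After 3 (j): row=2 col=0 char='c'
After 4 (j): row=2 col=0 char='c'
After 5 (w): row=2 col=5 char='s'
After 6 (k): row=1 col=5 char='r'
After 7 (l): row=1 col=6 char='a'

Answer: rain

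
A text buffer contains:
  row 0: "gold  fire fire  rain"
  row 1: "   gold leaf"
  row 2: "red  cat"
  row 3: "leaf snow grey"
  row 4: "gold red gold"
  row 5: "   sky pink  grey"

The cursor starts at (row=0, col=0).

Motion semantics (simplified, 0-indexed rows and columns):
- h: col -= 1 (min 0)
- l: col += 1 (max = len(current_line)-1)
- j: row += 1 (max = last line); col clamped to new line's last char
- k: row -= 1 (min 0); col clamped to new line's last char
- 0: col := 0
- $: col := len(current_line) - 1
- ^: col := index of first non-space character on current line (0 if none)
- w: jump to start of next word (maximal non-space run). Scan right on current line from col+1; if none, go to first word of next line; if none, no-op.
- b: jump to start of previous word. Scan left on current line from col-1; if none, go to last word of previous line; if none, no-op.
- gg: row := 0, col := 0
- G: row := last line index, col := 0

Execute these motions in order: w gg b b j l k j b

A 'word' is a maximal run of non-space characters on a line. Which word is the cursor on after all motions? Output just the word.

Answer: rain

Derivation:
After 1 (w): row=0 col=6 char='f'
After 2 (gg): row=0 col=0 char='g'
After 3 (b): row=0 col=0 char='g'
After 4 (b): row=0 col=0 char='g'
After 5 (j): row=1 col=0 char='_'
After 6 (l): row=1 col=1 char='_'
After 7 (k): row=0 col=1 char='o'
After 8 (j): row=1 col=1 char='_'
After 9 (b): row=0 col=17 char='r'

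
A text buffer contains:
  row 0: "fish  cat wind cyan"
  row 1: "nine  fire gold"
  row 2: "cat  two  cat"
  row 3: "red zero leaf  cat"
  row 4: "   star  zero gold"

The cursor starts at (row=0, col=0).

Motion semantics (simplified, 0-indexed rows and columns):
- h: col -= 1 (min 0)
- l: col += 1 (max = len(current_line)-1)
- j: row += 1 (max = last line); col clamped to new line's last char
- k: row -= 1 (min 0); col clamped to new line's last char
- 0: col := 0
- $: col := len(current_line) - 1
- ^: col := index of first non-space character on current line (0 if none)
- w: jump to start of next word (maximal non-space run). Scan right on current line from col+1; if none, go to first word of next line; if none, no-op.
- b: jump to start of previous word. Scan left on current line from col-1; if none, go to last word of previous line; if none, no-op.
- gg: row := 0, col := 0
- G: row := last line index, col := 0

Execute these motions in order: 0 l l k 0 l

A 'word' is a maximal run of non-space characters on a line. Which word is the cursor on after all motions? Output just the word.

Answer: fish

Derivation:
After 1 (0): row=0 col=0 char='f'
After 2 (l): row=0 col=1 char='i'
After 3 (l): row=0 col=2 char='s'
After 4 (k): row=0 col=2 char='s'
After 5 (0): row=0 col=0 char='f'
After 6 (l): row=0 col=1 char='i'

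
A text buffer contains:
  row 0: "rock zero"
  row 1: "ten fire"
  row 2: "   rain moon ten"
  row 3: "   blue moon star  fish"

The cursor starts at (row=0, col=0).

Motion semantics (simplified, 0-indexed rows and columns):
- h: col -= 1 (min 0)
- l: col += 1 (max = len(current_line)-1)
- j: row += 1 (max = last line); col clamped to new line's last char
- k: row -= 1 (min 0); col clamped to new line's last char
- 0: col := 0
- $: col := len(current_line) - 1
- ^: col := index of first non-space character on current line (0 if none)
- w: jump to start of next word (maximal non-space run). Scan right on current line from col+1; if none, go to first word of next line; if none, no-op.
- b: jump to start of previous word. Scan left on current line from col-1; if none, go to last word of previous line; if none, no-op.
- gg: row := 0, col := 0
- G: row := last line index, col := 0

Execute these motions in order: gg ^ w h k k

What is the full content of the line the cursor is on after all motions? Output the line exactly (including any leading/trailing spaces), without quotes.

Answer: rock zero

Derivation:
After 1 (gg): row=0 col=0 char='r'
After 2 (^): row=0 col=0 char='r'
After 3 (w): row=0 col=5 char='z'
After 4 (h): row=0 col=4 char='_'
After 5 (k): row=0 col=4 char='_'
After 6 (k): row=0 col=4 char='_'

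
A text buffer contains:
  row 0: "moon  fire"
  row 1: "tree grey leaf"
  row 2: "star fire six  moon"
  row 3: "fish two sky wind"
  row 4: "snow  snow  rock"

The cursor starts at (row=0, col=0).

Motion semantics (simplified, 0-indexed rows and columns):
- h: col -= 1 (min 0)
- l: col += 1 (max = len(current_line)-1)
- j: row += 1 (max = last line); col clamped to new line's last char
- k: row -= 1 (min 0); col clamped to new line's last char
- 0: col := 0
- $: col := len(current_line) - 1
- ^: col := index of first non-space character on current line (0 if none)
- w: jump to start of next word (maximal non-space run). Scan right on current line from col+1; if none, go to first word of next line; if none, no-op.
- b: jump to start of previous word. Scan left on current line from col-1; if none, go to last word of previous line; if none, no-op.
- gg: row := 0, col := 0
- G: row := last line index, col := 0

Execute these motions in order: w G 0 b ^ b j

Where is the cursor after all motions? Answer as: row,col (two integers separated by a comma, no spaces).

After 1 (w): row=0 col=6 char='f'
After 2 (G): row=4 col=0 char='s'
After 3 (0): row=4 col=0 char='s'
After 4 (b): row=3 col=13 char='w'
After 5 (^): row=3 col=0 char='f'
After 6 (b): row=2 col=15 char='m'
After 7 (j): row=3 col=15 char='n'

Answer: 3,15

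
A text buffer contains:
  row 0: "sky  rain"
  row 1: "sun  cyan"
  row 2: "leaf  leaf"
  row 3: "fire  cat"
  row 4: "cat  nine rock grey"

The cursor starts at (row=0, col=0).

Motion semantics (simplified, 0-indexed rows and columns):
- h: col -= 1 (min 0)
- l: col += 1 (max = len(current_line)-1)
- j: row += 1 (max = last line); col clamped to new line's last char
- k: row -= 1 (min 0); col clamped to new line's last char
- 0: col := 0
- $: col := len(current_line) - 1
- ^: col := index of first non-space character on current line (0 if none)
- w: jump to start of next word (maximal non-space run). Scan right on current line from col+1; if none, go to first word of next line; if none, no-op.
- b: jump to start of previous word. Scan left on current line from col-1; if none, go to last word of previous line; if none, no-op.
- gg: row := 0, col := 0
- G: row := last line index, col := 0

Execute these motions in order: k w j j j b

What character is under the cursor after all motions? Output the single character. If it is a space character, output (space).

Answer: f

Derivation:
After 1 (k): row=0 col=0 char='s'
After 2 (w): row=0 col=5 char='r'
After 3 (j): row=1 col=5 char='c'
After 4 (j): row=2 col=5 char='_'
After 5 (j): row=3 col=5 char='_'
After 6 (b): row=3 col=0 char='f'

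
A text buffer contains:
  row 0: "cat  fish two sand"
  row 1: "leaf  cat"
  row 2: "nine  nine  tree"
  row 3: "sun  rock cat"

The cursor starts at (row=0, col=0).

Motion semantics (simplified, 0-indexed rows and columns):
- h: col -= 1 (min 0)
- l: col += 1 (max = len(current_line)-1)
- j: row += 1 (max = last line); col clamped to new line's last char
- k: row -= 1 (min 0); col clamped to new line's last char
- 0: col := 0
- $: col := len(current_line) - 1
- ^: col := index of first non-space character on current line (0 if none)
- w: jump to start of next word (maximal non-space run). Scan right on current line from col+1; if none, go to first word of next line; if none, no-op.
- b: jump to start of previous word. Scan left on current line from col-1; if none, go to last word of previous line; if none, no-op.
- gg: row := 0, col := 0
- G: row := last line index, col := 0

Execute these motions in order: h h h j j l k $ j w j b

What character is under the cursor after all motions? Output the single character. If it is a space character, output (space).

After 1 (h): row=0 col=0 char='c'
After 2 (h): row=0 col=0 char='c'
After 3 (h): row=0 col=0 char='c'
After 4 (j): row=1 col=0 char='l'
After 5 (j): row=2 col=0 char='n'
After 6 (l): row=2 col=1 char='i'
After 7 (k): row=1 col=1 char='e'
After 8 ($): row=1 col=8 char='t'
After 9 (j): row=2 col=8 char='n'
After 10 (w): row=2 col=12 char='t'
After 11 (j): row=3 col=12 char='t'
After 12 (b): row=3 col=10 char='c'

Answer: c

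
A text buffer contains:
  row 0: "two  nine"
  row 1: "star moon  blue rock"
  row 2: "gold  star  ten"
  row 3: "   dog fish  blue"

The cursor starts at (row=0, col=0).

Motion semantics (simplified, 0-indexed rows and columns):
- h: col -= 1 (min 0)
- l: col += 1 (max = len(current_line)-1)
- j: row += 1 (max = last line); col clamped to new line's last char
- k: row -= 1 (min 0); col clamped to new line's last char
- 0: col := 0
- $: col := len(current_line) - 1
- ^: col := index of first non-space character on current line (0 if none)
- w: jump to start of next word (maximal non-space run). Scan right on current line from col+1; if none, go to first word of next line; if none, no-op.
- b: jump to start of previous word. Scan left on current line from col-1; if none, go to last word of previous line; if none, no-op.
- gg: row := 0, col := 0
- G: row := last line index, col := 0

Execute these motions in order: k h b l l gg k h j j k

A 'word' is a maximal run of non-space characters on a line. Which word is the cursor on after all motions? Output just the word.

After 1 (k): row=0 col=0 char='t'
After 2 (h): row=0 col=0 char='t'
After 3 (b): row=0 col=0 char='t'
After 4 (l): row=0 col=1 char='w'
After 5 (l): row=0 col=2 char='o'
After 6 (gg): row=0 col=0 char='t'
After 7 (k): row=0 col=0 char='t'
After 8 (h): row=0 col=0 char='t'
After 9 (j): row=1 col=0 char='s'
After 10 (j): row=2 col=0 char='g'
After 11 (k): row=1 col=0 char='s'

Answer: star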